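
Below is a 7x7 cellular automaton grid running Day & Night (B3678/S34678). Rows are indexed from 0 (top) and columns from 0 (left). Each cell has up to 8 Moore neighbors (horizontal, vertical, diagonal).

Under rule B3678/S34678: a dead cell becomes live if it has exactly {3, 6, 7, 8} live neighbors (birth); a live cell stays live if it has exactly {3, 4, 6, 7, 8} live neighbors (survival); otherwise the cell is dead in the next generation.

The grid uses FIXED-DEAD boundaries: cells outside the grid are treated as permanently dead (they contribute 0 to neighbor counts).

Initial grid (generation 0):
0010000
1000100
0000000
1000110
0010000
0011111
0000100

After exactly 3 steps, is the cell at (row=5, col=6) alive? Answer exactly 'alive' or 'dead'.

Simulating step by step:
Generation 0 (given above): 13 live cells
Generation 1: 8 live cells
0000000
0000000
0000110
0000000
0100001
0001110
0000100
Generation 2: 8 live cells
0000000
0000000
0000000
0000010
0000110
0000110
0001110
Generation 3: 8 live cells
0000000
0000000
0000000
0000100
0000111
0000101
0000110

Cell (5,6) at generation 3: 1 -> alive

Answer: alive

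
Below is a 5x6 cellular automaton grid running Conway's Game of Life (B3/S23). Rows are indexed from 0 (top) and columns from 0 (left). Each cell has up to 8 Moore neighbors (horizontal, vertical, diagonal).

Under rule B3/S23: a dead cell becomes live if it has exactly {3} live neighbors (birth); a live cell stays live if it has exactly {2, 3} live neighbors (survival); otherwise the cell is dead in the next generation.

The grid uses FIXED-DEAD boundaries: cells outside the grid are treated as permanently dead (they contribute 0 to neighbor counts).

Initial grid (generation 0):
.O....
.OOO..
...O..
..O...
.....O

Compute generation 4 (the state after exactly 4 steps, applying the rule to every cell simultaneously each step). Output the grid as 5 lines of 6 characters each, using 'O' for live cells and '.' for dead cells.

Simulating step by step:
Generation 0 (given above): 7 live cells
Generation 1: 5 live cells
.O....
.O.O..
.O.O..
......
......
Generation 2: 3 live cells
..O...
OO....
......
......
......
Generation 3: 2 live cells
.O....
.O....
......
......
......
Generation 4: 0 live cells
(generation 4 grid is the final answer)

Answer: ......
......
......
......
......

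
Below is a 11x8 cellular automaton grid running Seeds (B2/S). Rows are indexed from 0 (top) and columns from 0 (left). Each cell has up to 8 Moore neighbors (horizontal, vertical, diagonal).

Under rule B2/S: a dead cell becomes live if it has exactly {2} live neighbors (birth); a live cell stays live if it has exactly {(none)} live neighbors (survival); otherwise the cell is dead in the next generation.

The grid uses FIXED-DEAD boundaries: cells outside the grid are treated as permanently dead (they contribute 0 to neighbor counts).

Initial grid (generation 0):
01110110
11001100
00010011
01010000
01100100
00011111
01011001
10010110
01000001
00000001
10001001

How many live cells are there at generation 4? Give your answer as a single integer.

Answer: 13

Derivation:
Simulating step by step:
Generation 0 (given above): 36 live cells
Generation 1: 14 live cells
00000000
00000000
00000000
10000101
10000001
10000000
10000000
00000000
10101100
11000000
00000010
Generation 2: 14 live cells
00000000
00000000
00000010
01000000
00000000
00000000
01000000
10011100
00010000
00111010
11000000
Generation 3: 11 live cells
00000000
00000000
00000000
00000000
00000000
00000000
10110100
01000000
01000010
10000100
00001100
Generation 4: 13 live cells
00000000
00000000
00000000
00000000
00000000
01111000
00001000
00011110
00100100
01000000
00000010
Population at generation 4: 13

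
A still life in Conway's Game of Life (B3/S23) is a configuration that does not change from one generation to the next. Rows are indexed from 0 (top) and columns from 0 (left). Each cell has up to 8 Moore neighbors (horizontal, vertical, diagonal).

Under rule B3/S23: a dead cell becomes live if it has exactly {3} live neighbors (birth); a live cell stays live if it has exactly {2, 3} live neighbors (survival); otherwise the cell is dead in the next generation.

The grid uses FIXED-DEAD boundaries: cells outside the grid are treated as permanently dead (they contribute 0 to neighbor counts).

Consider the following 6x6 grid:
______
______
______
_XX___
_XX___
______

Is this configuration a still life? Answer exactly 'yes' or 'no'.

Compute generation 1 and compare to generation 0 (given above):
Generation 1:
______
______
______
_XX___
_XX___
______
The grids are IDENTICAL -> still life.

Answer: yes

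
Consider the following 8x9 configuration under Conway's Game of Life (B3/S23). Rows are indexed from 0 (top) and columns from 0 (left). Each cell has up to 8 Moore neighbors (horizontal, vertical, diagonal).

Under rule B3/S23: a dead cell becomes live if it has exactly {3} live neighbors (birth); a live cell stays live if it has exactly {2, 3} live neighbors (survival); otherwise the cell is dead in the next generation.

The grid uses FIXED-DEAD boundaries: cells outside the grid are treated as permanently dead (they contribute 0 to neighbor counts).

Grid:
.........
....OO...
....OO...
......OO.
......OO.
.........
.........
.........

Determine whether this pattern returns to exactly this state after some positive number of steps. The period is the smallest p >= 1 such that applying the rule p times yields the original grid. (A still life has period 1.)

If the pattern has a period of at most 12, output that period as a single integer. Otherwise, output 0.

Simulating and comparing each generation to the original:
Gen 0 (original, given above): 8 live cells
Gen 1: 6 live cells, differs from original
Gen 2: 8 live cells, MATCHES original -> period = 2

Answer: 2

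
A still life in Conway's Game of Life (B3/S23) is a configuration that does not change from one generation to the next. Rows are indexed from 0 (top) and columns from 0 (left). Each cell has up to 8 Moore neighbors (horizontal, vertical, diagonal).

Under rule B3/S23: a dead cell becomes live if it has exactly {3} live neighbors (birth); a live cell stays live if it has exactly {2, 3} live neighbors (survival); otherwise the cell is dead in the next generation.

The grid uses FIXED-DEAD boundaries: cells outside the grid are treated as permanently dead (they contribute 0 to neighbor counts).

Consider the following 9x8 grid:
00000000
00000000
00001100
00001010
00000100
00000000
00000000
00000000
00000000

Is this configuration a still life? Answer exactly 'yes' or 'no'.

Compute generation 1 and compare to generation 0 (given above):
Generation 1:
00000000
00000000
00001100
00001010
00000100
00000000
00000000
00000000
00000000
The grids are IDENTICAL -> still life.

Answer: yes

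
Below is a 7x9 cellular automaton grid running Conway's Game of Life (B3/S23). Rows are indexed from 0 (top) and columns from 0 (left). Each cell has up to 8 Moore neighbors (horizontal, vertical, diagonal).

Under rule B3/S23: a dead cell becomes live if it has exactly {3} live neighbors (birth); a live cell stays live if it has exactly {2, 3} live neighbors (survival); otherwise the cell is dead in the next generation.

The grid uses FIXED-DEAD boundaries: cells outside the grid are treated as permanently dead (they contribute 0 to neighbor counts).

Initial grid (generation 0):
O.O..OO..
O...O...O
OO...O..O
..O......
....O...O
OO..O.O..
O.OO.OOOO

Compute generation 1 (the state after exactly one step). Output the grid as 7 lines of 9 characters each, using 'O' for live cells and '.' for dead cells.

Simulating step by step:
Generation 0 (given above): 25 live cells
Generation 1: 25 live cells
(generation 1 grid is the final answer)

Answer: .O...O...
O...O.OO.
OO.......
.O.......
.O.O.O...
OOO.O.O.O
O.OOOOOO.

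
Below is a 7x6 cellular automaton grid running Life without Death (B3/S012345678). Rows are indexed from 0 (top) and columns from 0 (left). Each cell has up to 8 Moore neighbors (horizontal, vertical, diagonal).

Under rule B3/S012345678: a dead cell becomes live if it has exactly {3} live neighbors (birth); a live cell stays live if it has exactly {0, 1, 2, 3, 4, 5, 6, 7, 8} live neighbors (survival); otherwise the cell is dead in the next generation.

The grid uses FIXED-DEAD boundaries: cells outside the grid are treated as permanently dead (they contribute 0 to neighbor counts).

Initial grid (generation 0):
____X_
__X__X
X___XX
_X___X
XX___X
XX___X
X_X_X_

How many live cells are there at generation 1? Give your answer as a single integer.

Answer: 23

Derivation:
Simulating step by step:
Generation 0 (given above): 17 live cells
Generation 1: 23 live cells
____X_
__XX_X
XX__XX
_X___X
XXX_XX
XXX_XX
X_X_X_
Population at generation 1: 23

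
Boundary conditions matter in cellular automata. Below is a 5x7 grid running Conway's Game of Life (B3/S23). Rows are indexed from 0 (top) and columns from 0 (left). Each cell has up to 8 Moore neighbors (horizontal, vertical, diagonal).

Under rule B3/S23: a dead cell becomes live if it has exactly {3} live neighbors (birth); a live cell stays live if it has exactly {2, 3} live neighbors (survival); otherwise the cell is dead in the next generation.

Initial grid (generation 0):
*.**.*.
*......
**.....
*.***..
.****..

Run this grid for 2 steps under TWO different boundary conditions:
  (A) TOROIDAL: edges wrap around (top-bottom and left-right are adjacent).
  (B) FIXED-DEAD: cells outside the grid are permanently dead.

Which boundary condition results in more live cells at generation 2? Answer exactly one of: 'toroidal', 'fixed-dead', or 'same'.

Answer: toroidal

Derivation:
Under TOROIDAL boundary, generation 2:
.....*.
..**...
*.**..*
...**..
.*...*.
Population = 11

Under FIXED-DEAD boundary, generation 2:
.*.....
*.**...
*.**...
*.*.*..
.......
Population = 10

Comparison: toroidal=11, fixed-dead=10 -> toroidal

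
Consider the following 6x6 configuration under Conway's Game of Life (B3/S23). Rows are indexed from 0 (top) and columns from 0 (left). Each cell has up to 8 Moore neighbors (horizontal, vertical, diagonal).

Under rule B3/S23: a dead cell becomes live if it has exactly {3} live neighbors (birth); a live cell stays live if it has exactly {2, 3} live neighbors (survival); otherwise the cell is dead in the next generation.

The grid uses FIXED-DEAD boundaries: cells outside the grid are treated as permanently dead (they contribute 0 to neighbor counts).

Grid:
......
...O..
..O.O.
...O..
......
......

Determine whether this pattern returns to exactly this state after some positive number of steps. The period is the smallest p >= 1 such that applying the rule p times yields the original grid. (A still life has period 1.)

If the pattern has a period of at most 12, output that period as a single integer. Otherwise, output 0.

Simulating and comparing each generation to the original:
Gen 0 (original, given above): 4 live cells
Gen 1: 4 live cells, MATCHES original -> period = 1

Answer: 1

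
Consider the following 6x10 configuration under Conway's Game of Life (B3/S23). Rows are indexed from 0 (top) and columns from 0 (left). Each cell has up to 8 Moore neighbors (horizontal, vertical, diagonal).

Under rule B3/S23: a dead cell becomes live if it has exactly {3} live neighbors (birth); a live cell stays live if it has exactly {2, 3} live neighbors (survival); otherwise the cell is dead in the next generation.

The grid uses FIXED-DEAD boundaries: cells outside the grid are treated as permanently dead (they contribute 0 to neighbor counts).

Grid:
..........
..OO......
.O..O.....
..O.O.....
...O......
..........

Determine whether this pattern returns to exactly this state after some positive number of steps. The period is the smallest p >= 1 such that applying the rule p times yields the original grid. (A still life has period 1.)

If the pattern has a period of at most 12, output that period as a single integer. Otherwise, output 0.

Answer: 1

Derivation:
Simulating and comparing each generation to the original:
Gen 0 (original, given above): 7 live cells
Gen 1: 7 live cells, MATCHES original -> period = 1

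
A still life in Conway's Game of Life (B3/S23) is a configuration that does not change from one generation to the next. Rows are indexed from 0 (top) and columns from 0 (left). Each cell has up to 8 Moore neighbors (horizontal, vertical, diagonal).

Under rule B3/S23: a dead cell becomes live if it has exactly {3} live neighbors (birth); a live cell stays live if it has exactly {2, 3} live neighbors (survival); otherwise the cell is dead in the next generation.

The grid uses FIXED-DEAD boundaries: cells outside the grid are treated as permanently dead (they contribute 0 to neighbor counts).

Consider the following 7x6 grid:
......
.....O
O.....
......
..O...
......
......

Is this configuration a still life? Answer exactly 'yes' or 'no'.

Answer: no

Derivation:
Compute generation 1 and compare to generation 0 (given above):
Generation 1:
......
......
......
......
......
......
......
Cell (1,5) differs: gen0=1 vs gen1=0 -> NOT a still life.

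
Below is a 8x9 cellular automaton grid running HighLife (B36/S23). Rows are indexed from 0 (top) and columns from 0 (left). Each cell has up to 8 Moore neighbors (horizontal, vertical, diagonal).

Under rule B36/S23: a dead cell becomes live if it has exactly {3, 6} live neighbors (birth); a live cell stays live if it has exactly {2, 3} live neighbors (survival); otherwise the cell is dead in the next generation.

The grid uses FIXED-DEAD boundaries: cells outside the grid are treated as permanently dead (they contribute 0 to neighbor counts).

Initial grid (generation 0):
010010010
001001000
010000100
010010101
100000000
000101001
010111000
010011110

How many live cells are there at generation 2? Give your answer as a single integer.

Answer: 24

Derivation:
Simulating step by step:
Generation 0 (given above): 24 live cells
Generation 1: 23 live cells
000000000
011001100
011000110
110001010
000011010
001101000
000100010
001100100
Generation 2: 24 live cells
000000000
011001110
000000010
111011111
011101000
001101000
000000100
001100000
Population at generation 2: 24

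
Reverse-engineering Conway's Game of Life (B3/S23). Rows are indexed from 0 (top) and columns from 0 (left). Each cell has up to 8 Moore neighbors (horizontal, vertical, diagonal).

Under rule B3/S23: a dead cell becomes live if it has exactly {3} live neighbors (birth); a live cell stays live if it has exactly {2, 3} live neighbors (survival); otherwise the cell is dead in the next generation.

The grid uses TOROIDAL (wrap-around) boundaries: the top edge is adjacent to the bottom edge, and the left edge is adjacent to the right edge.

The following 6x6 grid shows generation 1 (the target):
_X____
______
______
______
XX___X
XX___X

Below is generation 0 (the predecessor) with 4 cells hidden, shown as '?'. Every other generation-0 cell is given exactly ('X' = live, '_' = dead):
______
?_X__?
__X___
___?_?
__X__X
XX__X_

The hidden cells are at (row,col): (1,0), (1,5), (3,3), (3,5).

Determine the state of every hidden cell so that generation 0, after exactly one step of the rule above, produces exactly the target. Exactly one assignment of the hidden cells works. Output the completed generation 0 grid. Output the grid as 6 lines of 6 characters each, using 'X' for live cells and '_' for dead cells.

Hidden generation-0 cells (in order): (1,0), (1,5), (3,3), (3,5).
A hidden cell only influences target cells in its own 3x3 neighborhood. Try each of the 2^4 = 16 assignments, step the completed generation 0 forward once under B3/S23, and compare with the target:
  (1,0)=_ (1,5)=_ (3,3)=_ (3,5)=_ -> step reproduces the target at every cell -> ACCEPT
  (1,0)=_ (1,5)=_ (3,3)=_ (3,5)=X -> step gives (4,0)='_' but target has 'X' -> reject
  (1,0)=_ (1,5)=_ (3,3)=X (3,5)=_ -> step gives (2,2)='X' but target has '_' -> reject
  (1,0)=_ (1,5)=_ (3,3)=X (3,5)=X -> step gives (2,2)='X' but target has '_' -> reject
  (1,0)=_ (1,5)=X (3,3)=_ (3,5)=_ -> step gives (0,0)='X' but target has '_' -> reject
  (1,0)=_ (1,5)=X (3,3)=_ (3,5)=X -> step gives (0,0)='X' but target has '_' -> reject
  (1,0)=_ (1,5)=X (3,3)=X (3,5)=_ -> step gives (0,0)='X' but target has '_' -> reject
  (1,0)=_ (1,5)=X (3,3)=X (3,5)=X -> step gives (0,0)='X' but target has '_' -> reject
  (1,0)=X (1,5)=_ (3,3)=_ (3,5)=_ -> step gives (0,0)='X' but target has '_' -> reject
  (1,0)=X (1,5)=_ (3,3)=_ (3,5)=X -> step gives (0,0)='X' but target has '_' -> reject
  (1,0)=X (1,5)=_ (3,3)=X (3,5)=_ -> step gives (0,0)='X' but target has '_' -> reject
  (1,0)=X (1,5)=_ (3,3)=X (3,5)=X -> step gives (0,0)='X' but target has '_' -> reject
  (1,0)=X (1,5)=X (3,3)=_ (3,5)=_ -> step gives (0,1)='_' but target has 'X' -> reject
  (1,0)=X (1,5)=X (3,3)=_ (3,5)=X -> step gives (0,1)='_' but target has 'X' -> reject
  (1,0)=X (1,5)=X (3,3)=X (3,5)=_ -> step gives (0,1)='_' but target has 'X' -> reject
  (1,0)=X (1,5)=X (3,3)=X (3,5)=X -> step gives (0,1)='_' but target has 'X' -> reject
Unique solution: (1,0)=dead, (1,5)=dead, (3,3)=dead, (3,5)=dead.
Check: live-neighbor counts of every cell in the completed generation 0:
232212
021200
021200
122211
331222
222213
Applying B3/S23 to generation 0 with these counts gives:
_X____
______
______
______
XX___X
XX___X
which matches the target exactly.

Answer: ______
__X___
__X___
______
__X__X
XX__X_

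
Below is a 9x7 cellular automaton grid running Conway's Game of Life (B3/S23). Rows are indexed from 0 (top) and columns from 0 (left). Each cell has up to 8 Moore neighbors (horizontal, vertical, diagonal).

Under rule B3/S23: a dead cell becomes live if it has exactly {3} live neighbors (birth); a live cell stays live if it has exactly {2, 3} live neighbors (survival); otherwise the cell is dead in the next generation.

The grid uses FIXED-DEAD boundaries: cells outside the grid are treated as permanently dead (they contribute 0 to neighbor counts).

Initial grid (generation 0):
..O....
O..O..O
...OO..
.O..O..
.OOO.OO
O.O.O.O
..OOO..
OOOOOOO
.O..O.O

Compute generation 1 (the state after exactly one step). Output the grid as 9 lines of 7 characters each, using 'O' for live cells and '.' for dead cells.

Simulating step by step:
Generation 0 (given above): 30 live cells
Generation 1: 19 live cells
(generation 1 grid is the final answer)

Answer: .......
..OOO..
..OOOO.
.O.....
O.....O
......O
O.....O
O.....O
OO..O.O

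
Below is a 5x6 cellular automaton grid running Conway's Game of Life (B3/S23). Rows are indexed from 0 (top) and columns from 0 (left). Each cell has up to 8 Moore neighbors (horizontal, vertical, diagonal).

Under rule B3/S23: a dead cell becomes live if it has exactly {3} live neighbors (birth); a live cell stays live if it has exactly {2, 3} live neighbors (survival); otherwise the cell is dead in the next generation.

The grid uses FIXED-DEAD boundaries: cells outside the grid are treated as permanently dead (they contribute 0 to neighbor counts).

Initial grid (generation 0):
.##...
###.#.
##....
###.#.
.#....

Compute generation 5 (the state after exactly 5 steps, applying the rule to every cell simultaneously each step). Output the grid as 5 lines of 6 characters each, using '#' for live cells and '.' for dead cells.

Simulating step by step:
Generation 0 (given above): 13 live cells
Generation 1: 8 live cells
#.##..
...#..
......
..#...
###...
Generation 2: 7 live cells
..##..
..##..
......
..#...
.##...
Generation 3: 10 live cells
..##..
..##..
..##..
.##...
.##...
Generation 4: 6 live cells
..##..
.#..#.
......
......
.##...
Generation 5: 4 live cells
(generation 5 grid is the final answer)

Answer: ..##..
..##..
......
......
......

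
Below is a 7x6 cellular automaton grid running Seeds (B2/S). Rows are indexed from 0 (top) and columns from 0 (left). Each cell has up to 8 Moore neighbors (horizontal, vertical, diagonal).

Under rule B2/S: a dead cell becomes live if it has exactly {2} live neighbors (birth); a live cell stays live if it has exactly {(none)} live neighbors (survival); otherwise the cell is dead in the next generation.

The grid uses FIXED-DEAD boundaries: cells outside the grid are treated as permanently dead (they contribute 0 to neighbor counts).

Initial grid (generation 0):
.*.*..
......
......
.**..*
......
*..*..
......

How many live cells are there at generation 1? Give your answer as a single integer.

Answer: 7

Derivation:
Simulating step by step:
Generation 0 (given above): 7 live cells
Generation 1: 7 live cells
..*...
..*...
.**...
......
*..**.
......
......
Population at generation 1: 7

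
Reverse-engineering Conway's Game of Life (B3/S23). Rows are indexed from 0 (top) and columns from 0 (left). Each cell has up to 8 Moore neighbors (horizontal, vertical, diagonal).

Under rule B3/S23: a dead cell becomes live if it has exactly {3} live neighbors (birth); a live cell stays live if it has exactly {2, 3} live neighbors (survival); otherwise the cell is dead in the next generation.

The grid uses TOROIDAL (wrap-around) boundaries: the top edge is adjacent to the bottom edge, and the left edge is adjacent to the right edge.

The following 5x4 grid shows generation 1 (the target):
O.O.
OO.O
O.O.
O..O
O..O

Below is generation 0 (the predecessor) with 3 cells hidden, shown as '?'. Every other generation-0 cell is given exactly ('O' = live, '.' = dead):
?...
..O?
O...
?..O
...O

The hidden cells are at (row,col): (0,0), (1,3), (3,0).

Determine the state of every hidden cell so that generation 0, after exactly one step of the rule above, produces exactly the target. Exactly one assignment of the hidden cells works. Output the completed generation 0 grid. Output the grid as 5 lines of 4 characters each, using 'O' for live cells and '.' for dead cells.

Answer: O...
..OO
O...
...O
...O

Derivation:
Hidden generation-0 cells (in order): (0,0), (1,3), (3,0).
A hidden cell only influences target cells in its own 3x3 neighborhood. Try each of the 2^3 = 8 assignments, step the completed generation 0 forward once under B3/S23, and compare with the target:
  (0,0)=. (1,3)=. (3,0)=. -> step gives (0,0)='.' but target has 'O' -> reject
  (0,0)=. (1,3)=. (3,0)=O -> step gives (0,0)='.' but target has 'O' -> reject
  (0,0)=. (1,3)=O (3,0)=. -> step gives (0,0)='.' but target has 'O' -> reject
  (0,0)=. (1,3)=O (3,0)=O -> step gives (0,0)='.' but target has 'O' -> reject
  (0,0)=O (1,3)=. (3,0)=. -> step gives (0,0)='.' but target has 'O' -> reject
  (0,0)=O (1,3)=. (3,0)=O -> step gives (0,0)='.' but target has 'O' -> reject
  (0,0)=O (1,3)=O (3,0)=. -> step reproduces the target at every cell -> ACCEPT
  (0,0)=O (1,3)=O (3,0)=O -> step gives (2,1)='O' but target has '.' -> reject
Unique solution: (0,0)=live, (1,3)=live, (3,0)=dead.
Check: live-neighbor counts of every cell in the completed generation 0:
2234
3313
2234
3122
3122
Applying B3/S23 to generation 0 with these counts gives:
O.O.
OO.O
O.O.
O..O
O..O
which matches the target exactly.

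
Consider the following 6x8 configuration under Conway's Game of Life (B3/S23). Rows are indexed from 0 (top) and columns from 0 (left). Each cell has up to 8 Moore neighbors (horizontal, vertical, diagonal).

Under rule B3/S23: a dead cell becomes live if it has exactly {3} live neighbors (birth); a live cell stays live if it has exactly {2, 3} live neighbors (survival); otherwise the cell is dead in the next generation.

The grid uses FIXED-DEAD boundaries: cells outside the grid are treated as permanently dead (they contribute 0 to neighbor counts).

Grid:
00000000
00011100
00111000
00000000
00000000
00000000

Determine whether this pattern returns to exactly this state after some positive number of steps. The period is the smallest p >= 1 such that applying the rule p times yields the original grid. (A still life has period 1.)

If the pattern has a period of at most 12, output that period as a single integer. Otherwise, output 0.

Answer: 2

Derivation:
Simulating and comparing each generation to the original:
Gen 0 (original, given above): 6 live cells
Gen 1: 6 live cells, differs from original
Gen 2: 6 live cells, MATCHES original -> period = 2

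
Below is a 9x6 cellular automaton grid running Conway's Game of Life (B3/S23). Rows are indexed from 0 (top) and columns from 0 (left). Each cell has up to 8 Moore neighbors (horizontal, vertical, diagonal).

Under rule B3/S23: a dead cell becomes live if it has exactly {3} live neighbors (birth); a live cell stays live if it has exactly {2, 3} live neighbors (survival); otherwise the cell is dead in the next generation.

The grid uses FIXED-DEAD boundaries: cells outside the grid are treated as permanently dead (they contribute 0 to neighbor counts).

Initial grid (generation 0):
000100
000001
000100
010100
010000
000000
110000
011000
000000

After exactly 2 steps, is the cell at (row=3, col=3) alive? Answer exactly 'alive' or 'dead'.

Answer: alive

Derivation:
Simulating step by step:
Generation 0 (given above): 10 live cells
Generation 1: 12 live cells
000000
000010
001010
000000
001000
110000
111000
111000
000000
Generation 2: 8 live cells
000000
000100
000100
000100
010000
100000
000000
101000
010000

Cell (3,3) at generation 2: 1 -> alive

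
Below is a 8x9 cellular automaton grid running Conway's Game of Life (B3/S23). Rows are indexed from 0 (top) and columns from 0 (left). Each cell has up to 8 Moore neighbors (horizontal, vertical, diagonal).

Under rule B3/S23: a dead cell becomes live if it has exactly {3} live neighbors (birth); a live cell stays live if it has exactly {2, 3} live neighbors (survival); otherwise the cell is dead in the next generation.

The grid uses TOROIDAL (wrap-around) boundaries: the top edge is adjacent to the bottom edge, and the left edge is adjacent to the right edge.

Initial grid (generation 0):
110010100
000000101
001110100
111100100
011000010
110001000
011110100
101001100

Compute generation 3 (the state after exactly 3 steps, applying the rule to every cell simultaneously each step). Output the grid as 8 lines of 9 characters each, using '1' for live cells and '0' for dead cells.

Answer: 001101110
011101000
011011000
110110000
100110001
100110011
100001010
111101010

Derivation:
Simulating step by step:
Generation 0 (given above): 30 live cells
Generation 1: 30 live cells
110000101
111010100
100010100
100011110
000100101
100011100
000110100
100000110
Generation 2: 20 live cells
001000100
001100100
100010000
100110000
100100001
000000100
000110001
110000100
Generation 3: 35 live cells
(generation 3 grid is the final answer)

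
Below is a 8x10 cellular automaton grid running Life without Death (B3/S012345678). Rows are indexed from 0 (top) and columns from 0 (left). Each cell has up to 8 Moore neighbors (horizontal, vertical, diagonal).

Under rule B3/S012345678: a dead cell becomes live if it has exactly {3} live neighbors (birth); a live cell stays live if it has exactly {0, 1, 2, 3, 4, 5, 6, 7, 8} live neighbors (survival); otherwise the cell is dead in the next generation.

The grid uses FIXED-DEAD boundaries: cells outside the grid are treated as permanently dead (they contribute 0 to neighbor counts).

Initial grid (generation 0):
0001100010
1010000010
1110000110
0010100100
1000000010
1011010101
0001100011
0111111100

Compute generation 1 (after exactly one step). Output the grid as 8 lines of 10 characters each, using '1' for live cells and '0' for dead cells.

Simulating step by step:
Generation 0 (given above): 33 live cells
Generation 1: 42 live cells
(generation 1 grid is the final answer)

Answer: 0001100010
1010000011
1110000110
1011100100
1010101110
1111010101
0001100011
0111111110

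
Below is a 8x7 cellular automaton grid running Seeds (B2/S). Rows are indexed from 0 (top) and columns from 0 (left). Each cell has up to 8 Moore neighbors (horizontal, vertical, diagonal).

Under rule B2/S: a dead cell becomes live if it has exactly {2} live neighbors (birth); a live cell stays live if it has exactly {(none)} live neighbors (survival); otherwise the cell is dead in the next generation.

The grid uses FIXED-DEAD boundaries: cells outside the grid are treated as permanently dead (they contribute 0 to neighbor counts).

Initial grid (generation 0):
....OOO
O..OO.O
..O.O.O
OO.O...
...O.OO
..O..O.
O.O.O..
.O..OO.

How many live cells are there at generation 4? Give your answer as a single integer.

Simulating step by step:
Generation 0 (given above): 24 live cells
Generation 1: 6 live cells
.......
.OO....
.......
.......
O......
.......
......O
O.O....
Generation 2: 6 live cells
.OO....
.......
.OO....
.......
.......
.......
.O.....
.O.....
Generation 3: 8 live cells
.......
O..O...
.......
.OO....
.......
.......
O.O....
O.O....
Generation 4: 7 live cells
.......
.......
O..O...
.......
.OO....
.O.....
...O...
...O...
Population at generation 4: 7

Answer: 7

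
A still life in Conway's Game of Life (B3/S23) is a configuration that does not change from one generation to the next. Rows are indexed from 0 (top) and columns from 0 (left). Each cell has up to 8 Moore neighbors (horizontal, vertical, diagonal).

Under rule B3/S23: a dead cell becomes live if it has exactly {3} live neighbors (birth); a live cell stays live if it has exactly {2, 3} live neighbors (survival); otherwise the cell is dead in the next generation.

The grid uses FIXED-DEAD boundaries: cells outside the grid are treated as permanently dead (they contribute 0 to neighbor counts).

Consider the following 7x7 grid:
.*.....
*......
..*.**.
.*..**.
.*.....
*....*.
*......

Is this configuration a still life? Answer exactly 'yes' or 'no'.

Compute generation 1 and compare to generation 0 (given above):
Generation 1:
.......
.*.....
.*.***.
.*****.
**..**.
**.....
.......
Cell (0,1) differs: gen0=1 vs gen1=0 -> NOT a still life.

Answer: no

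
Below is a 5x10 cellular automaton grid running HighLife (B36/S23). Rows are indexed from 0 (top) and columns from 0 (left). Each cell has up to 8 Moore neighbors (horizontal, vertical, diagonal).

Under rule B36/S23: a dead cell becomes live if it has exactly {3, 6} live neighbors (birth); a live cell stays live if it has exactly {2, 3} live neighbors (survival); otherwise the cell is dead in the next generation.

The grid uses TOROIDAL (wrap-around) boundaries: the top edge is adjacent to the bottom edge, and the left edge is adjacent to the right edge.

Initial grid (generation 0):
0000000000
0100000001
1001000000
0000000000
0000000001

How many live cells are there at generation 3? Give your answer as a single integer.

Answer: 3

Derivation:
Simulating step by step:
Generation 0 (given above): 5 live cells
Generation 1: 3 live cells
1000000000
1000000000
1000000000
0000000000
0000000000
Generation 2: 3 live cells
0000000000
1100000001
0000000000
0000000000
0000000000
Generation 3: 3 live cells
1000000000
1000000000
1000000000
0000000000
0000000000
Population at generation 3: 3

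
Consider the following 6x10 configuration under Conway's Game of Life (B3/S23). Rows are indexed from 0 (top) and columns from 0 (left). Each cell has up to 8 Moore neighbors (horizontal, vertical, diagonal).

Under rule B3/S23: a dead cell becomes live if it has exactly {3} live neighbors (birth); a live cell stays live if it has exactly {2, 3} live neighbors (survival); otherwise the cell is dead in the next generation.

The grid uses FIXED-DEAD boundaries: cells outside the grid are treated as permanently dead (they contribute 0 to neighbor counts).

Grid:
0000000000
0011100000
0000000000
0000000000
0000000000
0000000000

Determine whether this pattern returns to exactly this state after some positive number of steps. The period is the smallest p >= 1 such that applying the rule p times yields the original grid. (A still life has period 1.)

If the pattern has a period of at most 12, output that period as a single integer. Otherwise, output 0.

Simulating and comparing each generation to the original:
Gen 0 (original, given above): 3 live cells
Gen 1: 3 live cells, differs from original
Gen 2: 3 live cells, MATCHES original -> period = 2

Answer: 2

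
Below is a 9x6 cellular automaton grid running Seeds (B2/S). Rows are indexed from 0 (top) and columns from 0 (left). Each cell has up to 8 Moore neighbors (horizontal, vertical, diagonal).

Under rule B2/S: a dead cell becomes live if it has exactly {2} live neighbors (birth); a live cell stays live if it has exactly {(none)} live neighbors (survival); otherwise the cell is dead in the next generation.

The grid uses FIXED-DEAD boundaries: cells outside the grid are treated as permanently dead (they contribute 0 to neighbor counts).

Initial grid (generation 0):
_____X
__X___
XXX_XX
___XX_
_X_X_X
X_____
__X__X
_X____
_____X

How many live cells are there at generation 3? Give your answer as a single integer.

Simulating step by step:
Generation 0 (given above): 17 live cells
Generation 1: 8 live cells
______
X_____
______
______
X_____
___X_X
X_____
__X_XX
______
Generation 2: 11 live cells
______
______
______
______
____X_
XX__X_
_XX___
_X_X__
___XXX
Generation 3: 8 live cells
______
______
______
______
XX_X_X
_____X
____X_
X____X
______
Population at generation 3: 8

Answer: 8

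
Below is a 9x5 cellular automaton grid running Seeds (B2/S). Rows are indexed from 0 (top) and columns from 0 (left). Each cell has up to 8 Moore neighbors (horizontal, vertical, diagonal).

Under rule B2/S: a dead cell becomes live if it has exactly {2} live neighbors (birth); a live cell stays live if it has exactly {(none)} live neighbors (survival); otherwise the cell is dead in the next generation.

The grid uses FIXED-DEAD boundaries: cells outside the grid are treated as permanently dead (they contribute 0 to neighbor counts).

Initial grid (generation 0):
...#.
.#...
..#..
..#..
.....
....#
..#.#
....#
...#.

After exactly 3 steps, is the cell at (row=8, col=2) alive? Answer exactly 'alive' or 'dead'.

Answer: alive

Derivation:
Simulating step by step:
Generation 0 (given above): 9 live cells
Generation 1: 8 live cells
..#..
...#.
...#.
.#.#.
...#.
.....
.....
..#..
....#
Generation 2: 5 live cells
...#.
....#
.....
.....
....#
.....
.....
...#.
...#.
Generation 3: 6 live cells
....#
...#.
.....
.....
.....
.....
.....
..#.#
..#.#

Cell (8,2) at generation 3: 1 -> alive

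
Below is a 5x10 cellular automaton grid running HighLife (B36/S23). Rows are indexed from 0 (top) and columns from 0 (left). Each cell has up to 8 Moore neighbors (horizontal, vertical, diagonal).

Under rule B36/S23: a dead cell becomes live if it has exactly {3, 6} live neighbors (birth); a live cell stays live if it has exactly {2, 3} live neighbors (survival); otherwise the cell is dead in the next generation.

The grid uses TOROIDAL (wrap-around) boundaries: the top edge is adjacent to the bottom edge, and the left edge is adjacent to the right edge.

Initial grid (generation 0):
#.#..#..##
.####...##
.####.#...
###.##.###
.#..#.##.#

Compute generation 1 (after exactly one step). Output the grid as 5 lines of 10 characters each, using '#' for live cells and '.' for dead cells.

Answer: .....##...
.......##.
#.....#...
...#.....#
....#.....

Derivation:
Simulating step by step:
Generation 0 (given above): 29 live cells
Generation 1: 9 live cells
(generation 1 grid is the final answer)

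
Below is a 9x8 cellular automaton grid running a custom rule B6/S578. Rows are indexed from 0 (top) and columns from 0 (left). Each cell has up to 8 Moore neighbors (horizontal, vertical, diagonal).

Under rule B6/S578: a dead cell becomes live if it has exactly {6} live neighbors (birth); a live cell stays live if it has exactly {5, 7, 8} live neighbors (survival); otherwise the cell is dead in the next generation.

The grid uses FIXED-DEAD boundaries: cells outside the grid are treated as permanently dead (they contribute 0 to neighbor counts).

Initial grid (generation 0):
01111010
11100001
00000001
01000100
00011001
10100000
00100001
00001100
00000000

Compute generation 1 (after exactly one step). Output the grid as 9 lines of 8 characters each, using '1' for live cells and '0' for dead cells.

Simulating step by step:
Generation 0 (given above): 21 live cells
Generation 1: 0 live cells
(generation 1 grid is the final answer)

Answer: 00000000
00000000
00000000
00000000
00000000
00000000
00000000
00000000
00000000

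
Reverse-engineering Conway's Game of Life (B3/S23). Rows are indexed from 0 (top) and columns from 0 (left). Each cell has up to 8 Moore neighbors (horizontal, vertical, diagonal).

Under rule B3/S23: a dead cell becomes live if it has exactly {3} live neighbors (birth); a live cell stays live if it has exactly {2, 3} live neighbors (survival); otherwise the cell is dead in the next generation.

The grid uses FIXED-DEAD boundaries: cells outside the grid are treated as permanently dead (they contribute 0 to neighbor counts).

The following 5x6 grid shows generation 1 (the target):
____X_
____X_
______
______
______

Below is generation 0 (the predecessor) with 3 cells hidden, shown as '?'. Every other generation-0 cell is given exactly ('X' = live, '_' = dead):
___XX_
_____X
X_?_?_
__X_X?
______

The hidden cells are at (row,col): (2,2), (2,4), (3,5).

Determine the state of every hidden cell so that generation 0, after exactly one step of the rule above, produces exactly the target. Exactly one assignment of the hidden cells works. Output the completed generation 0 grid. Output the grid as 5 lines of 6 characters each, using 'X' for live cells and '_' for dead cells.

Hidden generation-0 cells (in order): (2,2), (2,4), (3,5).
A hidden cell only influences target cells in its own 3x3 neighborhood. Try each of the 2^3 = 8 assignments, step the completed generation 0 forward once under B3/S23, and compare with the target:
  (2,2)=_ (2,4)=_ (3,5)=_ -> step reproduces the target at every cell -> ACCEPT
  (2,2)=_ (2,4)=_ (3,5)=X -> step gives (2,4)='X' but target has '_' -> reject
  (2,2)=_ (2,4)=X (3,5)=_ -> step gives (1,3)='X' but target has '_' -> reject
  (2,2)=_ (2,4)=X (3,5)=X -> step gives (1,3)='X' but target has '_' -> reject
  (2,2)=X (2,4)=_ (3,5)=_ -> step gives (1,3)='X' but target has '_' -> reject
  (2,2)=X (2,4)=_ (3,5)=X -> step gives (1,3)='X' but target has '_' -> reject
  (2,2)=X (2,4)=X (3,5)=_ -> step gives (1,4)='_' but target has 'X' -> reject
  (2,2)=X (2,4)=X (3,5)=X -> step gives (1,4)='_' but target has 'X' -> reject
Unique solution: (2,2)=dead, (2,4)=dead, (3,5)=dead.
Check: live-neighbor counts of every cell in the completed generation 0:
001122
111231
021222
120201
011211
Applying B3/S23 to generation 0 with these counts gives:
____X_
____X_
______
______
______
which matches the target exactly.

Answer: ___XX_
_____X
X_____
__X_X_
______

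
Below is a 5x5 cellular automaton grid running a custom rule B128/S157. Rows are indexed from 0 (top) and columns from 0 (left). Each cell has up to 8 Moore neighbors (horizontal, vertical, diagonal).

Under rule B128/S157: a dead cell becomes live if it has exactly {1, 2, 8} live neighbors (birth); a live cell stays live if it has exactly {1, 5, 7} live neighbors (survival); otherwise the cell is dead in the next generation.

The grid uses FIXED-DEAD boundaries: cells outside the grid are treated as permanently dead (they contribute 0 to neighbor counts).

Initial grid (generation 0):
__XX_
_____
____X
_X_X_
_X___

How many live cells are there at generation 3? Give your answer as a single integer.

Simulating step by step:
Generation 0 (given above): 6 live cells
Generation 1: 20 live cells
_XXXX
_XX_X
XXXXX
XX_XX
XX_XX
Generation 2: 5 live cells
X____
__XX_
_____
X___X
_____
Generation 3: 19 live cells
_XXXX
XXXXX
XXX_X
_X_X_
XX_XX
Population at generation 3: 19

Answer: 19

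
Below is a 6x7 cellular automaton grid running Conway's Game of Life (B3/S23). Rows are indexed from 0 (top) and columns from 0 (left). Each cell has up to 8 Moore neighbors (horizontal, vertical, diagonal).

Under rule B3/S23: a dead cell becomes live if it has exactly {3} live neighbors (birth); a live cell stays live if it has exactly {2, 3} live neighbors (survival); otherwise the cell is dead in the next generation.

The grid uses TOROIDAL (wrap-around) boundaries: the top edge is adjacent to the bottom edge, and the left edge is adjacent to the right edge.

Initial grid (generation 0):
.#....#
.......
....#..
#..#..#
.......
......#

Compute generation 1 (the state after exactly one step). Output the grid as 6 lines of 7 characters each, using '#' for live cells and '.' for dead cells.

Simulating step by step:
Generation 0 (given above): 7 live cells
Generation 1: 4 live cells
(generation 1 grid is the final answer)

Answer: #......
.......
.......
.......
#.....#
#......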